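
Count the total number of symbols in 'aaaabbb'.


String: 'aaaabbb'
Counting characters:
  'a' appears 4 time(s)
  'b' appears 3 time(s)
Total length = 4 + 3 = 7

7


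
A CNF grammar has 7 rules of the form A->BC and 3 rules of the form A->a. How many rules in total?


CNF allows two rule forms:
  A -> BC (binary): 7 rules
  A -> a (terminal): 3 rules
Total = 7 + 3 = 10

10


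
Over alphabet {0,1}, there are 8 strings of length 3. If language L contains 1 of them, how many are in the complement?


Alphabet: {0,1}
String length: 3
Total strings of length 3 = 2^3 = 8
Strings in L = 1
Complement = total - |L|
= 8 - 1
= 7

7


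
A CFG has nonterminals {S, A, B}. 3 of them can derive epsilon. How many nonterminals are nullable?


Nonterminals: {S, A, B}
A nonterminal is nullable if it can derive epsilon
Counting nullable nonterminals: 3
Total nullable = 3

3


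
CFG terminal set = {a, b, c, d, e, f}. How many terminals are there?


Terminal symbols: a, b, c, d, e, f
Counting each: a (#1), b (#2), c (#3), d (#4), e (#5), f (#6)
Total = 6

6


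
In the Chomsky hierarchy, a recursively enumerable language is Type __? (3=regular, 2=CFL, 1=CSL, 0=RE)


Chomsky hierarchy levels:
  Type 3: Regular (DFA/NFA/regex)
  Type 2: Context-free (PDA)
  Type 1: Context-sensitive
  Type 0: Recursively enumerable (TM)
'recursively enumerable' corresponds to Type 0

0


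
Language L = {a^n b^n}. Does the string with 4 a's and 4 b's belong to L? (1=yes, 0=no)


Language requires equal numbers of a's and b's
PDA pushes for each 'a', pops for each 'b'
Number of a's = 4
Number of b's = 4
4 == 4 -> Accept

1


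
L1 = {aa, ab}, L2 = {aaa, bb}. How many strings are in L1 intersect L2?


L1 = {aa, ab}
L2 = {aaa, bb}
Checking each string in L1 against L2:
  'aa': in L2? No
  'ab': in L2? No
Intersection = {}
|L1 ∩ L2| = 0

0


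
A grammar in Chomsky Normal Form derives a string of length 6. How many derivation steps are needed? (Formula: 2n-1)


Chomsky Normal Form derivation:
String length n = 6
Each step either:
  - Splits a nonterminal into two (n-1 such steps)
  - Converts a nonterminal to terminal (n such steps)
Total = (n-1) + n = 2n - 1
= 2(6) - 1
= 12 - 1
= 11

11


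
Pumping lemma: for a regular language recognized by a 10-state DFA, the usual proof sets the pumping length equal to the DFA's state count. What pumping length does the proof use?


Pumping lemma for regular languages (standard proof):
Take p = |Q|, the number of DFA states.
Any string of length >= |Q| passes through |Q|+1 states while reading its first |Q| symbols,
so by pigeonhole some state repeats, giving the loop that can be pumped.
Here |Q| = 10
Therefore the proof uses p = 10

10


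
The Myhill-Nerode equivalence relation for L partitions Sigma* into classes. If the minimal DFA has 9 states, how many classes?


Myhill-Nerode theorem:
Number of equivalence classes = number of states in minimal DFA
Minimal DFA states = 9
Therefore equivalence classes = 9

9


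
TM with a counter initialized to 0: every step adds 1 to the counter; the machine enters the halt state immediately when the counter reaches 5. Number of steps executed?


Counter starts at 0. Counting sequence:
  Step 1: counter = 1
  Step 2: counter = 2
  Step 3: counter = 3
  Step 4: counter = 4
  Step 5: counter = 5
Counter reached 5 -> halt
Total steps = 5

5


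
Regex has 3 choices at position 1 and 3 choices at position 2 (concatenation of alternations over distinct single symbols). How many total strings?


First group: 3 alternatives
Second group: 3 alternatives
Concatenation: each choice from group 1 pairs with each from group 2
Total = 3 x 3 = 9

9


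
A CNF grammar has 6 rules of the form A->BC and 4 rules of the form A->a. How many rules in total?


CNF allows two rule forms:
  A -> BC (binary): 6 rules
  A -> a (terminal): 4 rules
Total = 6 + 4 = 10

10


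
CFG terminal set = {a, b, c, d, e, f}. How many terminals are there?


Terminal symbols: a, b, c, d, e, f
Counting each: a (#1), b (#2), c (#3), d (#4), e (#5), f (#6)
Total = 6

6


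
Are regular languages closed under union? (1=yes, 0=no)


Regular languages are closed under:
- Union (DFA product construction)
- Intersection (DFA product construction)
- Complement (swap accept/reject states)
- Concatenation (NFA construction)
- Kleene star (NFA construction)
union is in this list
Therefore: closed

1


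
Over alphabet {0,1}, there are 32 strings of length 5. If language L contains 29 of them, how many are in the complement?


Alphabet: {0,1}
String length: 5
Total strings of length 5 = 2^5 = 32
Strings in L = 29
Complement = total - |L|
= 32 - 29
= 3

3


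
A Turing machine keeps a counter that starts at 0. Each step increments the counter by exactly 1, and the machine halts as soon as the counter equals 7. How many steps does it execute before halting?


Counter starts at 0. Counting sequence:
  Step 1: counter = 1
  Step 2: counter = 2
  Step 3: counter = 3
  Step 4: counter = 4
  Step 5: counter = 5
  Step 6: counter = 6
  Step 7: counter = 7
Counter reached 7 -> halt
Total steps = 7

7


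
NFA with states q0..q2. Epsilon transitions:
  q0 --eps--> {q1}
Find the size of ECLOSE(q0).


Starting from q0
Initialize closure = {q0}
Follow epsilon from q0 -> add q1
Final closure: {q0, q1}
Size = 2

2


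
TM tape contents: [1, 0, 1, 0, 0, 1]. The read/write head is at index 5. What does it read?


Tape: [1, 0, 1, 0, 0, 1]
Positions: 0 1 2 3 4 5
Values:    1 0 1 0 0 1
Head at position 5
tape[5] = 1

1


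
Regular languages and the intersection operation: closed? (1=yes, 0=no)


Regular languages are closed under all standard operations:
- Union: Yes (product construction)
- Intersection: Yes (product construction)
- Complement: Yes (swap accept/reject)
- Concatenation: Yes (NFA construction)
Operation: intersection -> Closed

1


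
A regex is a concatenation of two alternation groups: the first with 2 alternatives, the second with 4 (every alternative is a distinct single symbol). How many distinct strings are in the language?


First group: 2 alternatives
Second group: 4 alternatives
Concatenation: each choice from group 1 pairs with each from group 2
Total = 2 x 4 = 8

8


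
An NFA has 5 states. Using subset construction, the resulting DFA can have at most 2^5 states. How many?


NFA has 5 states
Subset construction: each DFA state = subset of NFA states
Maximum subsets = 2^5
2^5 = 32

32


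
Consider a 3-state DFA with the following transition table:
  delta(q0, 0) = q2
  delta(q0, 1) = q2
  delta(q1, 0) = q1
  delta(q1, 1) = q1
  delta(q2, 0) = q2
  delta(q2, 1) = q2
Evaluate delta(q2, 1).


Looking up transition function:
delta(q2, 1) in the table
Row: q2, Column: 1
Result: q2

q2


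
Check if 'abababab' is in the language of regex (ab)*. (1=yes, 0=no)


Pattern: (ab)*
String: 'abababab'
Pattern requires: zero or more repetitions of 'ab'
Pairs: ['ab', 'ab', 'ab', 'ab']
All pairs are 'ab'? Yes
Result: 1

1


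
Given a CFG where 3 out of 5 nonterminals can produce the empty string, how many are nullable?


Nonterminals: {S, A, B, C, D}
A nonterminal is nullable if it can derive epsilon
Counting nullable nonterminals: 3
Total nullable = 3

3


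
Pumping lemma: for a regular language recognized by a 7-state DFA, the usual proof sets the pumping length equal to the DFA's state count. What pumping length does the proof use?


Pumping lemma for regular languages (standard proof):
Take p = |Q|, the number of DFA states.
Any string of length >= |Q| passes through |Q|+1 states while reading its first |Q| symbols,
so by pigeonhole some state repeats, giving the loop that can be pumped.
Here |Q| = 7
Therefore the proof uses p = 7

7


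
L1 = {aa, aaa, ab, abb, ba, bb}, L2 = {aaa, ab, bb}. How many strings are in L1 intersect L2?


L1 = {aa, aaa, ab, abb, ba, bb}
L2 = {aaa, ab, bb}
Checking each string in L1 against L2:
  'aa': in L2? No
  'aaa': in L2? Yes
  'ab': in L2? Yes
  'abb': in L2? No
  'ba': in L2? No
  'bb': in L2? Yes
Intersection = {aaa, ab, bb}
|L1 ∩ L2| = 3

3


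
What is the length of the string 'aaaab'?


String: 'aaaab'
Counting characters:
  'a' appears 4 time(s)
  'b' appears 1 time(s)
Total length = 4 + 1 = 5

5


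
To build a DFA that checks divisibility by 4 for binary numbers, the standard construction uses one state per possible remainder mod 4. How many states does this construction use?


Divisibility by 4 is tracked via the remainder mod 4: 0, 1, ..., 3
The construction assigns one state to each remainder
Number of remainders = 4

4


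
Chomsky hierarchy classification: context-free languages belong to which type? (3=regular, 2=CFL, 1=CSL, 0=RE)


Chomsky hierarchy levels:
  Type 3: Regular (DFA/NFA/regex)
  Type 2: Context-free (PDA)
  Type 1: Context-sensitive
  Type 0: Recursively enumerable (TM)
'context-free' corresponds to Type 2

2


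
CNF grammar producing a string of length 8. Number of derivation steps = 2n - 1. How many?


Chomsky Normal Form derivation:
String length n = 8
Each step either:
  - Splits a nonterminal into two (n-1 such steps)
  - Converts a nonterminal to terminal (n such steps)
Total = (n-1) + n = 2n - 1
= 2(8) - 1
= 16 - 1
= 15

15


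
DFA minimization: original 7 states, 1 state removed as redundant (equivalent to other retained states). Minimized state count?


Original DFA: 7 states
Redundant states removed: 1
Minimized states = original - removed
= 7 - 1
= 6

6


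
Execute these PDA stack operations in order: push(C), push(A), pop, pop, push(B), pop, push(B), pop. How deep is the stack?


Tracing stack operations:
  push(C) -> stack = [C], depth=1
  push(A) -> stack = [C,A], depth=2
  pop -> removed A, stack = [C], depth=1
  pop -> removed C, stack = [], depth=0
  push(B) -> stack = [B], depth=1
  pop -> removed B, stack = [], depth=0
  push(B) -> stack = [B], depth=1
  pop -> removed B, stack = [], depth=0
Final depth = 0

0


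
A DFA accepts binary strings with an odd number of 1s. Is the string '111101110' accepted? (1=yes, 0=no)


DFA has 2 states: q_even (start, accept=no) and q_odd
Processing string '111101110' character by character:
  Position 0: read '1', 1-count=1 -> q_odd
  Position 1: read '1', 1-count=2 -> q_even
  Position 2: read '1', 1-count=3 -> q_odd
  Position 3: read '1', 1-count=4 -> q_even
  Position 4: read '0', 1-count=4 -> q_even (no change)
  Position 5: read '1', 1-count=5 -> q_odd
  Position 6: read '1', 1-count=6 -> q_even
  Position 7: read '1', 1-count=7 -> q_odd
  Position 8: read '0', 1-count=7 -> q_odd (no change)
Final state: q_odd, total 1s = 7 (odd); the DFA requires an odd count -> accept

1


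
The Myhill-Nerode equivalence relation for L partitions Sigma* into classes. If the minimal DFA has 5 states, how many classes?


Myhill-Nerode theorem:
Number of equivalence classes = number of states in minimal DFA
Minimal DFA states = 5
Therefore equivalence classes = 5

5


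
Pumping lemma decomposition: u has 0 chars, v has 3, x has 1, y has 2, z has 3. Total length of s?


|s| = |u| + |v| + |x| + |y| + |z|
= 0 + 3 + 1 + 2 + 3
= 3 + 1 + 5
= 4 + 5
= 9

9


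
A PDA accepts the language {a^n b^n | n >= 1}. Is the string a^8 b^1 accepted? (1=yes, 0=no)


Language requires equal numbers of a's and b's
PDA pushes for each 'a', pops for each 'b'
Number of a's = 8
Number of b's = 1
8 != 1 -> Reject

0


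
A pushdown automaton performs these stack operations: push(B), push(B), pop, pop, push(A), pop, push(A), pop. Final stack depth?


Tracing stack operations:
  push(B) -> stack = [B], depth=1
  push(B) -> stack = [B,B], depth=2
  pop -> removed B, stack = [B], depth=1
  pop -> removed B, stack = [], depth=0
  push(A) -> stack = [A], depth=1
  pop -> removed A, stack = [], depth=0
  push(A) -> stack = [A], depth=1
  pop -> removed A, stack = [], depth=0
Final depth = 0

0


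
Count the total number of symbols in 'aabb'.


String: 'aabb'
Counting characters:
  'a' appears 2 time(s)
  'b' appears 2 time(s)
Total length = 2 + 2 = 4

4


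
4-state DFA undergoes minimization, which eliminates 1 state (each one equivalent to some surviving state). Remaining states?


Original DFA: 4 states
Redundant states removed: 1
Minimized states = original - removed
= 4 - 1
= 3

3


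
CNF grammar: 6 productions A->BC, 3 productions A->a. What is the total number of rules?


CNF allows two rule forms:
  A -> BC (binary): 6 rules
  A -> a (terminal): 3 rules
Total = 6 + 3 = 9

9


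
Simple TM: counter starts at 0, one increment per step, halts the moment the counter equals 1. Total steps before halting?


Counter starts at 0. Counting sequence:
  Step 1: counter = 1
Counter reached 1 -> halt
Total steps = 1

1


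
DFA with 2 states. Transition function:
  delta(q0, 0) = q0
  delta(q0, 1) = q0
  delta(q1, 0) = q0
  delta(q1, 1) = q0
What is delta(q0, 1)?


Looking up transition function:
delta(q0, 1) in the table
Row: q0, Column: 1
Result: q0

q0


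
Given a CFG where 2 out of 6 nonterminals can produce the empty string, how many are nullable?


Nonterminals: {S, A, B, C, D, E}
A nonterminal is nullable if it can derive epsilon
Counting nullable nonterminals: 2
Total nullable = 2

2


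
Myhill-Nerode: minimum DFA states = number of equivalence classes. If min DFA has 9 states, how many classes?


Myhill-Nerode theorem:
Number of equivalence classes = number of states in minimal DFA
Minimal DFA states = 9
Therefore equivalence classes = 9

9


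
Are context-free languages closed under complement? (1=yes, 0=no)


CFL closure properties:
  Closed under: union, concatenation, Kleene star
  NOT closed under: intersection, complement
Operation 'complement' is in not-closed list -> No (not closed)

0


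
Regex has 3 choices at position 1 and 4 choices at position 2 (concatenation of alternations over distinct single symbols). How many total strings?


First group: 3 alternatives
Second group: 4 alternatives
Concatenation: each choice from group 1 pairs with each from group 2
Total = 3 x 4 = 12

12


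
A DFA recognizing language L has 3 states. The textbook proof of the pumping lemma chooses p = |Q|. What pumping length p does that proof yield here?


Pumping lemma for regular languages (standard proof):
Take p = |Q|, the number of DFA states.
Any string of length >= |Q| passes through |Q|+1 states while reading its first |Q| symbols,
so by pigeonhole some state repeats, giving the loop that can be pumped.
Here |Q| = 3
Therefore the proof uses p = 3

3


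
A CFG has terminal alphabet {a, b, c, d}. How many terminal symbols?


Terminal symbols: a, b, c, d
Counting each: a (#1), b (#2), c (#3), d (#4)
Total = 4

4


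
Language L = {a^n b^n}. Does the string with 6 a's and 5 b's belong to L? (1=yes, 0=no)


Language requires equal numbers of a's and b's
PDA pushes for each 'a', pops for each 'b'
Number of a's = 6
Number of b's = 5
6 != 5 -> Reject

0


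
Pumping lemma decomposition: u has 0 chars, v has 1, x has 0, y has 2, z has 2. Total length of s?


|s| = |u| + |v| + |x| + |y| + |z|
= 0 + 1 + 0 + 2 + 2
= 1 + 0 + 4
= 1 + 4
= 5

5


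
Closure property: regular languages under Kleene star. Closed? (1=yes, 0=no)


Regular languages are closed under:
- Union (DFA product construction)
- Intersection (DFA product construction)
- Complement (swap accept/reject states)
- Concatenation (NFA construction)
- Kleene star (NFA construction)
Kleene star is in this list
Therefore: closed

1


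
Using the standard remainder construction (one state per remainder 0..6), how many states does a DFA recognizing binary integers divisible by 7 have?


Divisibility by 7 is tracked via the remainder mod 7: 0, 1, ..., 6
The construction assigns one state to each remainder
Number of remainders = 7

7


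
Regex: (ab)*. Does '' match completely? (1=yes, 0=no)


Pattern: (ab)*
String: ''
Pattern requires: zero or more repetitions of 'ab'
Pairs: []
All pairs are 'ab'? Yes
Result: 1

1


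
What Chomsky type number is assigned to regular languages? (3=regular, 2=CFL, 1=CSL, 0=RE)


Chomsky hierarchy levels:
  Type 3: Regular (DFA/NFA/regex)
  Type 2: Context-free (PDA)
  Type 1: Context-sensitive
  Type 0: Recursively enumerable (TM)
'regular' corresponds to Type 3

3


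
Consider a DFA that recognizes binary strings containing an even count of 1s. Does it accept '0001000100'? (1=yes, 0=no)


DFA has 2 states: q_even (start, accept=yes) and q_odd
Processing string '0001000100' character by character:
  Position 0: read '0', 1-count=0 -> q_even (no change)
  Position 1: read '0', 1-count=0 -> q_even (no change)
  Position 2: read '0', 1-count=0 -> q_even (no change)
  Position 3: read '1', 1-count=1 -> q_odd
  Position 4: read '0', 1-count=1 -> q_odd (no change)
  Position 5: read '0', 1-count=1 -> q_odd (no change)
  Position 6: read '0', 1-count=1 -> q_odd (no change)
  Position 7: read '1', 1-count=2 -> q_even
  Position 8: read '0', 1-count=2 -> q_even (no change)
  Position 9: read '0', 1-count=2 -> q_even (no change)
Final state: q_even, total 1s = 2 (even); the DFA requires an even count -> accept

1


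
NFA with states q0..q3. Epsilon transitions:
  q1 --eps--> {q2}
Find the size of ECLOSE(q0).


Starting from q0
Initialize closure = {q0}
q0 has no outgoing epsilon transitions -> nothing to add
Final closure: {q0}
Size = 1

1


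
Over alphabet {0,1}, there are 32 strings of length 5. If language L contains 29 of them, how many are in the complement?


Alphabet: {0,1}
String length: 5
Total strings of length 5 = 2^5 = 32
Strings in L = 29
Complement = total - |L|
= 32 - 29
= 3

3


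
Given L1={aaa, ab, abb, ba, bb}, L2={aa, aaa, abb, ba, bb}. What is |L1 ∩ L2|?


L1 = {aaa, ab, abb, ba, bb}
L2 = {aa, aaa, abb, ba, bb}
Checking each string in L1 against L2:
  'aaa': in L2? Yes
  'ab': in L2? No
  'abb': in L2? Yes
  'ba': in L2? Yes
  'bb': in L2? Yes
Intersection = {aaa, abb, ba, bb}
|L1 ∩ L2| = 4

4


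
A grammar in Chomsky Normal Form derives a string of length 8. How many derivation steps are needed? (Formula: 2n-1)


Chomsky Normal Form derivation:
String length n = 8
Each step either:
  - Splits a nonterminal into two (n-1 such steps)
  - Converts a nonterminal to terminal (n such steps)
Total = (n-1) + n = 2n - 1
= 2(8) - 1
= 16 - 1
= 15

15


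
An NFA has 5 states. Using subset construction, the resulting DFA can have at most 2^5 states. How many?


NFA has 5 states
Subset construction: each DFA state = subset of NFA states
Maximum subsets = 2^5
2^5 = 32

32


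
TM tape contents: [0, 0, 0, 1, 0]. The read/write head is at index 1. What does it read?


Tape: [0, 0, 0, 1, 0]
Positions: 0 1 2 3 4
Values:    0 0 0 1 0
Head at position 1
tape[1] = 0

0


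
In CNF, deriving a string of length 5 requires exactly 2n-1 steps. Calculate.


Chomsky Normal Form derivation:
String length n = 5
Each step either:
  - Splits a nonterminal into two (n-1 such steps)
  - Converts a nonterminal to terminal (n such steps)
Total = (n-1) + n = 2n - 1
= 2(5) - 1
= 10 - 1
= 9

9


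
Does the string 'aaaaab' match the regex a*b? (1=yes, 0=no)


Pattern: a*b
String: 'aaaaab'
Pattern requires: zero or more 'a's followed by exactly one 'b'
Found 5 leading 'a's
Remaining: 'b'
Remaining is exactly 'b' -> match
Result: 1

1


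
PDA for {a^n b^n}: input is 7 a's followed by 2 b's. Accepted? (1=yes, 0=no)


Language requires equal numbers of a's and b's
PDA pushes for each 'a', pops for each 'b'
Number of a's = 7
Number of b's = 2
7 != 2 -> Reject

0


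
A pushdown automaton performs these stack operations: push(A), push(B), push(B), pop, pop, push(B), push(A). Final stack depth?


Tracing stack operations:
  push(A) -> stack = [A], depth=1
  push(B) -> stack = [A,B], depth=2
  push(B) -> stack = [A,B,B], depth=3
  pop -> removed B, stack = [A,B], depth=2
  pop -> removed B, stack = [A], depth=1
  push(B) -> stack = [A,B], depth=2
  push(A) -> stack = [A,B,A], depth=3
Final depth = 3

3


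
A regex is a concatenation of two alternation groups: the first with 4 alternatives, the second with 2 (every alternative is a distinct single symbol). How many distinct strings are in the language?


First group: 4 alternatives
Second group: 2 alternatives
Concatenation: each choice from group 1 pairs with each from group 2
Total = 4 x 2 = 8

8


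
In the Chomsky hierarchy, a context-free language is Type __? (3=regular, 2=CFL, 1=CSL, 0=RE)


Chomsky hierarchy levels:
  Type 3: Regular (DFA/NFA/regex)
  Type 2: Context-free (PDA)
  Type 1: Context-sensitive
  Type 0: Recursively enumerable (TM)
'context-free' corresponds to Type 2

2


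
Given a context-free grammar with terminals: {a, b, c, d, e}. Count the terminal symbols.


Terminal symbols: a, b, c, d, e
Counting each: a (#1), b (#2), c (#3), d (#4), e (#5)
Total = 5

5


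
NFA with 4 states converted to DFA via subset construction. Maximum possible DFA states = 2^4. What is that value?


NFA has 4 states
Subset construction: each DFA state = subset of NFA states
Maximum subsets = 2^4
2^4 = 16

16


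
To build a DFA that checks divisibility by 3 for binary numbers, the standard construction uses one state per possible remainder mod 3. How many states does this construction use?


Divisibility by 3 is tracked via the remainder mod 3: 0, 1, ..., 2
The construction assigns one state to each remainder
Number of remainders = 3

3


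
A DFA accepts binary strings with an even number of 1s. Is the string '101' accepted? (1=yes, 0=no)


DFA has 2 states: q_even (start, accept=yes) and q_odd
Processing string '101' character by character:
  Position 0: read '1', 1-count=1 -> q_odd
  Position 1: read '0', 1-count=1 -> q_odd (no change)
  Position 2: read '1', 1-count=2 -> q_even
Final state: q_even, total 1s = 2 (even); the DFA requires an even count -> accept

1


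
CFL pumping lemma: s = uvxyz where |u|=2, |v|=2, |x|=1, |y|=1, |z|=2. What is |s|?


|s| = |u| + |v| + |x| + |y| + |z|
= 2 + 2 + 1 + 1 + 2
= 4 + 1 + 3
= 5 + 3
= 8

8


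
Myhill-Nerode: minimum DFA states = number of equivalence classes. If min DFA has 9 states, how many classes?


Myhill-Nerode theorem:
Number of equivalence classes = number of states in minimal DFA
Minimal DFA states = 9
Therefore equivalence classes = 9

9


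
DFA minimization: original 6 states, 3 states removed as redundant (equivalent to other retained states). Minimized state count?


Original DFA: 6 states
Redundant states removed: 3
Minimized states = original - removed
= 6 - 3
= 3

3


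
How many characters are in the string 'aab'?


String: 'aab'
Counting characters:
  'a' appears 2 time(s)
  'b' appears 1 time(s)
Total length = 2 + 1 = 3

3


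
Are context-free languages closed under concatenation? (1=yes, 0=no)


CFL closure properties:
  Closed under: union, concatenation, Kleene star
  NOT closed under: intersection, complement
Operation 'concatenation' is in closed list -> Yes (closed)

1


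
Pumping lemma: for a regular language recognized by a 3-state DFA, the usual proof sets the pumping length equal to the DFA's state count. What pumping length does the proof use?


Pumping lemma for regular languages (standard proof):
Take p = |Q|, the number of DFA states.
Any string of length >= |Q| passes through |Q|+1 states while reading its first |Q| symbols,
so by pigeonhole some state repeats, giving the loop that can be pumped.
Here |Q| = 3
Therefore the proof uses p = 3

3


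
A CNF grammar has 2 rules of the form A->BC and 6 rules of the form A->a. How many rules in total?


CNF allows two rule forms:
  A -> BC (binary): 2 rules
  A -> a (terminal): 6 rules
Total = 2 + 6 = 8

8


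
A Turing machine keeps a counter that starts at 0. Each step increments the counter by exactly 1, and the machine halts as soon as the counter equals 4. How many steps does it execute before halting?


Counter starts at 0. Counting sequence:
  Step 1: counter = 1
  Step 2: counter = 2
  Step 3: counter = 3
  Step 4: counter = 4
Counter reached 4 -> halt
Total steps = 4

4


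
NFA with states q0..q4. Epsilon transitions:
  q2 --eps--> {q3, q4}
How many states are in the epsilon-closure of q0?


Starting from q0
Initialize closure = {q0}
q0 has no outgoing epsilon transitions -> nothing to add
Final closure: {q0}
Size = 1

1


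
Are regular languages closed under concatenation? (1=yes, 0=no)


Regular languages are closed under:
- Union (DFA product construction)
- Intersection (DFA product construction)
- Complement (swap accept/reject states)
- Concatenation (NFA construction)
- Kleene star (NFA construction)
concatenation is in this list
Therefore: closed

1


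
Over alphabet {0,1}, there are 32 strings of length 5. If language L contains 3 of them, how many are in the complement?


Alphabet: {0,1}
String length: 5
Total strings of length 5 = 2^5 = 32
Strings in L = 3
Complement = total - |L|
= 32 - 3
= 29

29


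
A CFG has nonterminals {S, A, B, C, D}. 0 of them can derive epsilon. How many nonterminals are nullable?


Nonterminals: {S, A, B, C, D}
A nonterminal is nullable if it can derive epsilon
Counting nullable nonterminals: 0
Total nullable = 0

0


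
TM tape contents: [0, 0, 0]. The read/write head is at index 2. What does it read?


Tape: [0, 0, 0]
Positions: 0 1 2
Values:    0 0 0
Head at position 2
tape[2] = 0

0


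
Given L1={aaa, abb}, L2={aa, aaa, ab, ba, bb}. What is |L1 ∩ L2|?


L1 = {aaa, abb}
L2 = {aa, aaa, ab, ba, bb}
Checking each string in L1 against L2:
  'aaa': in L2? Yes
  'abb': in L2? No
Intersection = {aaa}
|L1 ∩ L2| = 1

1


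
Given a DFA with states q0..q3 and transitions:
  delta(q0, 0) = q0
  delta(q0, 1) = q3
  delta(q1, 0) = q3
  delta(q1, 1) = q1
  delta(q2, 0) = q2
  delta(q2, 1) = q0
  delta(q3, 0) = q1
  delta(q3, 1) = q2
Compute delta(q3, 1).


Looking up transition function:
delta(q3, 1) in the table
Row: q3, Column: 1
Result: q2

q2


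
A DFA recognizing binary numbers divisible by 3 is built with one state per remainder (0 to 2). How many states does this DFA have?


Divisibility by 3 is tracked via the remainder mod 3: 0, 1, ..., 2
The construction assigns one state to each remainder
Number of remainders = 3

3


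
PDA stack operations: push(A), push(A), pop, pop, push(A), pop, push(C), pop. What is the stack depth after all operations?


Tracing stack operations:
  push(A) -> stack = [A], depth=1
  push(A) -> stack = [A,A], depth=2
  pop -> removed A, stack = [A], depth=1
  pop -> removed A, stack = [], depth=0
  push(A) -> stack = [A], depth=1
  pop -> removed A, stack = [], depth=0
  push(C) -> stack = [C], depth=1
  pop -> removed C, stack = [], depth=0
Final depth = 0

0


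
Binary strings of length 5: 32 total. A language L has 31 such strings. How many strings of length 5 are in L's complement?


Alphabet: {0,1}
String length: 5
Total strings of length 5 = 2^5 = 32
Strings in L = 31
Complement = total - |L|
= 32 - 31
= 1

1


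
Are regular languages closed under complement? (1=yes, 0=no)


Regular languages are closed under:
- Union (DFA product construction)
- Intersection (DFA product construction)
- Complement (swap accept/reject states)
- Concatenation (NFA construction)
- Kleene star (NFA construction)
complement is in this list
Therefore: closed

1


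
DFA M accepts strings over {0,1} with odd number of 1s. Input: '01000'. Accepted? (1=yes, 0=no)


DFA has 2 states: q_even (start, accept=no) and q_odd
Processing string '01000' character by character:
  Position 0: read '0', 1-count=0 -> q_even (no change)
  Position 1: read '1', 1-count=1 -> q_odd
  Position 2: read '0', 1-count=1 -> q_odd (no change)
  Position 3: read '0', 1-count=1 -> q_odd (no change)
  Position 4: read '0', 1-count=1 -> q_odd (no change)
Final state: q_odd, total 1s = 1 (odd); the DFA requires an odd count -> accept

1


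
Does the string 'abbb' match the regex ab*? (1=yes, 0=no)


Pattern: ab*
String: 'abbb'
Pattern requires: exactly one 'a' followed by zero or more 'b's
First char is 'a' -> OK
Rest 'bbb': all b's? Yes
Result: 1

1


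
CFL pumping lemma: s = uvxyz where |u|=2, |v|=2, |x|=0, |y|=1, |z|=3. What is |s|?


|s| = |u| + |v| + |x| + |y| + |z|
= 2 + 2 + 0 + 1 + 3
= 4 + 0 + 4
= 4 + 4
= 8

8


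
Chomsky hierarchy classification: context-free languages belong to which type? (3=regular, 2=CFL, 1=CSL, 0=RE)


Chomsky hierarchy levels:
  Type 3: Regular (DFA/NFA/regex)
  Type 2: Context-free (PDA)
  Type 1: Context-sensitive
  Type 0: Recursively enumerable (TM)
'context-free' corresponds to Type 2

2


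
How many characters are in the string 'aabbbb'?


String: 'aabbbb'
Counting characters:
  'a' appears 2 time(s)
  'b' appears 4 time(s)
Total length = 2 + 4 = 6

6


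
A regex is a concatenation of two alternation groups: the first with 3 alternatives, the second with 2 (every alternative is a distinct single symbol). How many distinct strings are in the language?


First group: 3 alternatives
Second group: 2 alternatives
Concatenation: each choice from group 1 pairs with each from group 2
Total = 3 x 2 = 6

6


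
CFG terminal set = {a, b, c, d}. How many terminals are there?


Terminal symbols: a, b, c, d
Counting each: a (#1), b (#2), c (#3), d (#4)
Total = 4

4


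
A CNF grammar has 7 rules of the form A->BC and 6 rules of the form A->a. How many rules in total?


CNF allows two rule forms:
  A -> BC (binary): 7 rules
  A -> a (terminal): 6 rules
Total = 7 + 6 = 13

13


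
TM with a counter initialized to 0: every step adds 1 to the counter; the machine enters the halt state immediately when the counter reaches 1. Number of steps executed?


Counter starts at 0. Counting sequence:
  Step 1: counter = 1
Counter reached 1 -> halt
Total steps = 1

1


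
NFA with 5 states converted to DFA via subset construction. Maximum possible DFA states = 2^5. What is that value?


NFA has 5 states
Subset construction: each DFA state = subset of NFA states
Maximum subsets = 2^5
2^5 = 32

32


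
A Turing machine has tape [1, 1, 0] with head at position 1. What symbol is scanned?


Tape: [1, 1, 0]
Positions: 0 1 2
Values:    1 1 0
Head at position 1
tape[1] = 1

1


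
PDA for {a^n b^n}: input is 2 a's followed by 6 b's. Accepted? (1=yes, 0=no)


Language requires equal numbers of a's and b's
PDA pushes for each 'a', pops for each 'b'
Number of a's = 2
Number of b's = 6
2 != 6 -> Reject

0


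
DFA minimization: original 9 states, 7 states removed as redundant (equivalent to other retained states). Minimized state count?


Original DFA: 9 states
Redundant states removed: 7
Minimized states = original - removed
= 9 - 7
= 2

2


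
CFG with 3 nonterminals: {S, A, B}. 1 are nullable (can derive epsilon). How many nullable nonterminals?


Nonterminals: {S, A, B}
A nonterminal is nullable if it can derive epsilon
Counting nullable nonterminals: 1
Total nullable = 1

1


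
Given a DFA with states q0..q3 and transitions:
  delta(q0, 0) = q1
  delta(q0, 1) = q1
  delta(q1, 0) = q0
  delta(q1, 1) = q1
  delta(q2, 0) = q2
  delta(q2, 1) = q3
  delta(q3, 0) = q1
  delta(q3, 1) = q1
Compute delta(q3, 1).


Looking up transition function:
delta(q3, 1) in the table
Row: q3, Column: 1
Result: q1

q1


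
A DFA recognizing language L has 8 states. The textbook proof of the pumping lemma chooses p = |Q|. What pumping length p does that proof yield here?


Pumping lemma for regular languages (standard proof):
Take p = |Q|, the number of DFA states.
Any string of length >= |Q| passes through |Q|+1 states while reading its first |Q| symbols,
so by pigeonhole some state repeats, giving the loop that can be pumped.
Here |Q| = 8
Therefore the proof uses p = 8

8


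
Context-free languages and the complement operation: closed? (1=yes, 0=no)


CFL closure properties:
  Closed under: union, concatenation, Kleene star
  NOT closed under: intersection, complement
Operation 'complement' is in not-closed list -> No (not closed)

0


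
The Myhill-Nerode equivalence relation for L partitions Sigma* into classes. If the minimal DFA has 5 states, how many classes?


Myhill-Nerode theorem:
Number of equivalence classes = number of states in minimal DFA
Minimal DFA states = 5
Therefore equivalence classes = 5

5


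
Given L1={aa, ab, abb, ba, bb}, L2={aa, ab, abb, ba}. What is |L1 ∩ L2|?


L1 = {aa, ab, abb, ba, bb}
L2 = {aa, ab, abb, ba}
Checking each string in L1 against L2:
  'aa': in L2? Yes
  'ab': in L2? Yes
  'abb': in L2? Yes
  'ba': in L2? Yes
  'bb': in L2? No
Intersection = {aa, ab, abb, ba}
|L1 ∩ L2| = 4

4


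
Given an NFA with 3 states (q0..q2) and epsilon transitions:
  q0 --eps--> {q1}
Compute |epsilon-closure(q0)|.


Starting from q0
Initialize closure = {q0}
Follow epsilon from q0 -> add q1
Final closure: {q0, q1}
Size = 2

2


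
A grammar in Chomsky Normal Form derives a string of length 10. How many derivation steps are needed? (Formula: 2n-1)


Chomsky Normal Form derivation:
String length n = 10
Each step either:
  - Splits a nonterminal into two (n-1 such steps)
  - Converts a nonterminal to terminal (n such steps)
Total = (n-1) + n = 2n - 1
= 2(10) - 1
= 20 - 1
= 19

19


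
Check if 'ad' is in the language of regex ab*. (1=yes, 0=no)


Pattern: ab*
String: 'ad'
Pattern requires: exactly one 'a' followed by zero or more 'b's
First char is 'a' -> OK
Rest 'd': all b's? No
Result: 0

0


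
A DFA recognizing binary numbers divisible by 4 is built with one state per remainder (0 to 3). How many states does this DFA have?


Divisibility by 4 is tracked via the remainder mod 4: 0, 1, ..., 3
The construction assigns one state to each remainder
Number of remainders = 4

4


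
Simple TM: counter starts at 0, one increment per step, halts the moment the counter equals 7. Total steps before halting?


Counter starts at 0. Counting sequence:
  Step 1: counter = 1
  Step 2: counter = 2
  Step 3: counter = 3
  Step 4: counter = 4
  Step 5: counter = 5
  Step 6: counter = 6
  Step 7: counter = 7
Counter reached 7 -> halt
Total steps = 7

7


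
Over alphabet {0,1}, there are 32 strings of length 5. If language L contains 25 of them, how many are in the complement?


Alphabet: {0,1}
String length: 5
Total strings of length 5 = 2^5 = 32
Strings in L = 25
Complement = total - |L|
= 32 - 25
= 7

7


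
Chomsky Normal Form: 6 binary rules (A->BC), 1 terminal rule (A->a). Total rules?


CNF allows two rule forms:
  A -> BC (binary): 6 rules
  A -> a (terminal): 1 rule
Total = 6 + 1 = 7

7


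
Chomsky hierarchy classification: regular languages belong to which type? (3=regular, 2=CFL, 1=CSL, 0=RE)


Chomsky hierarchy levels:
  Type 3: Regular (DFA/NFA/regex)
  Type 2: Context-free (PDA)
  Type 1: Context-sensitive
  Type 0: Recursively enumerable (TM)
'regular' corresponds to Type 3

3


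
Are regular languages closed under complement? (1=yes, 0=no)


Regular languages are closed under all standard operations:
- Union: Yes (product construction)
- Intersection: Yes (product construction)
- Complement: Yes (swap accept/reject)
- Concatenation: Yes (NFA construction)
Operation: complement -> Closed

1


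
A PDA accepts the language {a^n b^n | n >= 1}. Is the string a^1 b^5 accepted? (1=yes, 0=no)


Language requires equal numbers of a's and b's
PDA pushes for each 'a', pops for each 'b'
Number of a's = 1
Number of b's = 5
1 != 5 -> Reject

0


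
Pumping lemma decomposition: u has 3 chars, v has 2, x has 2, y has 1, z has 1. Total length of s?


|s| = |u| + |v| + |x| + |y| + |z|
= 3 + 2 + 2 + 1 + 1
= 5 + 2 + 2
= 7 + 2
= 9

9


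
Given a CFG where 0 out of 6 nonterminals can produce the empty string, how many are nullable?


Nonterminals: {S, A, B, C, D, E}
A nonterminal is nullable if it can derive epsilon
Counting nullable nonterminals: 0
Total nullable = 0

0


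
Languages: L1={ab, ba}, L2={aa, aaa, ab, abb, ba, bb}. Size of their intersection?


L1 = {ab, ba}
L2 = {aa, aaa, ab, abb, ba, bb}
Checking each string in L1 against L2:
  'ab': in L2? Yes
  'ba': in L2? Yes
Intersection = {ab, ba}
|L1 ∩ L2| = 2

2


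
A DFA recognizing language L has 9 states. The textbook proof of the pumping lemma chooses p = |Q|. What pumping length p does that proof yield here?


Pumping lemma for regular languages (standard proof):
Take p = |Q|, the number of DFA states.
Any string of length >= |Q| passes through |Q|+1 states while reading its first |Q| symbols,
so by pigeonhole some state repeats, giving the loop that can be pumped.
Here |Q| = 9
Therefore the proof uses p = 9

9


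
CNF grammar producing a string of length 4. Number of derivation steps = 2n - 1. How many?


Chomsky Normal Form derivation:
String length n = 4
Each step either:
  - Splits a nonterminal into two (n-1 such steps)
  - Converts a nonterminal to terminal (n such steps)
Total = (n-1) + n = 2n - 1
= 2(4) - 1
= 8 - 1
= 7

7


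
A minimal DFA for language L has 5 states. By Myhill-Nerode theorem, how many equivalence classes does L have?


Myhill-Nerode theorem:
Number of equivalence classes = number of states in minimal DFA
Minimal DFA states = 5
Therefore equivalence classes = 5

5


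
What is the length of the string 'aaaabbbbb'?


String: 'aaaabbbbb'
Counting characters:
  'a' appears 4 time(s)
  'b' appears 5 time(s)
Total length = 4 + 5 = 9

9


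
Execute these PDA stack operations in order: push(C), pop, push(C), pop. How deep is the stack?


Tracing stack operations:
  push(C) -> stack = [C], depth=1
  pop -> removed C, stack = [], depth=0
  push(C) -> stack = [C], depth=1
  pop -> removed C, stack = [], depth=0
Final depth = 0

0


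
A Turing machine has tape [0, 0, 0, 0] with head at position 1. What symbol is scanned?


Tape: [0, 0, 0, 0]
Positions: 0 1 2 3
Values:    0 0 0 0
Head at position 1
tape[1] = 0

0


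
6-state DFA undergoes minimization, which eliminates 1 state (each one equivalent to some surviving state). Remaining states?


Original DFA: 6 states
Redundant states removed: 1
Minimized states = original - removed
= 6 - 1
= 5

5


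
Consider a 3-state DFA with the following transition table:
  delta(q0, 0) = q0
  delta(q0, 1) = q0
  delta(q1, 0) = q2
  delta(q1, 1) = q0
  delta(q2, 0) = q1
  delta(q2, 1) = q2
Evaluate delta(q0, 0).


Looking up transition function:
delta(q0, 0) in the table
Row: q0, Column: 0
Result: q0

q0


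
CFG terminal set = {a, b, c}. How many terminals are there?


Terminal symbols: a, b, c
Counting each: a (#1), b (#2), c (#3)
Total = 3

3


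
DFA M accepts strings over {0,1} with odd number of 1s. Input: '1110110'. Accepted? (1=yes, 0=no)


DFA has 2 states: q_even (start, accept=no) and q_odd
Processing string '1110110' character by character:
  Position 0: read '1', 1-count=1 -> q_odd
  Position 1: read '1', 1-count=2 -> q_even
  Position 2: read '1', 1-count=3 -> q_odd
  Position 3: read '0', 1-count=3 -> q_odd (no change)
  Position 4: read '1', 1-count=4 -> q_even
  Position 5: read '1', 1-count=5 -> q_odd
  Position 6: read '0', 1-count=5 -> q_odd (no change)
Final state: q_odd, total 1s = 5 (odd); the DFA requires an odd count -> accept

1


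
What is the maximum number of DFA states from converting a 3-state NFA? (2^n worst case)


NFA has 3 states
Subset construction: each DFA state = subset of NFA states
Maximum subsets = 2^3
2^3 = 8

8


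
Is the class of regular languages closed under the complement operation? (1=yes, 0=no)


Regular languages are closed under:
- Union (DFA product construction)
- Intersection (DFA product construction)
- Complement (swap accept/reject states)
- Concatenation (NFA construction)
- Kleene star (NFA construction)
complement is in this list
Therefore: closed

1
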